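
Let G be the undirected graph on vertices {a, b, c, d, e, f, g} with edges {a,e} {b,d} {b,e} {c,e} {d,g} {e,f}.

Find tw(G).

A width-1 tree decomposition is:
Bags: B1 = {e, f}  B2 = {b, e}  B3 = {c, e}  B4 = {a, e}  B5 = {b, d}  B6 = {d, g}
Tree: B1–B2, B2–B3, B1–B4, B2–B5, B5–B6
The largest bag has 2 vertices, giving width 1; this decomposition certifies tw(G) ≤ 1. G has an edge, so its treewidth is at least 1. The upper and lower bounds meet at 1, so that is the treewidth.

1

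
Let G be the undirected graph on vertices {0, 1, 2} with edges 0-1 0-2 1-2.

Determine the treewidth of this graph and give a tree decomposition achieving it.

Treewidth 2.
One optimal decomposition is:
Bags: B1 = {0, 1, 2}
Tree: (single bag)

A single bag containing all 3 vertices is trivially a valid decomposition of width 2. Conversely, {0, 1, 2} is a clique of size 3, and the vertices of any clique must share a bag in every tree decomposition; so some bag has ≥ 3 vertices and tw(G) ≥ 2. Therefore the treewidth is 2.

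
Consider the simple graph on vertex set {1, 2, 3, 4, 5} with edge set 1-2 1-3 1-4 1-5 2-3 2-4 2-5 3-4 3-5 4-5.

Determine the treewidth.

A width-4 tree decomposition is:
Bags: B1 = {1, 2, 3, 4, 5}
Tree: (single bag)
With just one bag of size 5, the width is 5 − 1 = 4, so tw(G) ≤ 4. On the other hand G contains the 5-clique {1, 2, 3, 4, 5}. A clique must lie in a single bag of any decomposition, so no decomposition can have width below 4. Hence tw(G) = 4 exactly.

4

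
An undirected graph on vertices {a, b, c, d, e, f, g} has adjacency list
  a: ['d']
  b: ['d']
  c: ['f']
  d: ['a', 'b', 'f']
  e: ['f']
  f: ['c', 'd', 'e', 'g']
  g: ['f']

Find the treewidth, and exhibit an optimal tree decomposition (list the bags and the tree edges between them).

Treewidth 1.
One such decomposition:
Bags: B1 = {b, d}  B2 = {d, f}  B3 = {c, f}  B4 = {e, f}  B5 = {a, d}  B6 = {f, g}
Tree: B1–B2, B2–B3, B3–B4, B1–B5, B3–B6

Each bag holds 2 vertices, so the decomposition has width 1, which upper-bounds the treewidth. Any graph with an edge has treewidth ≥ 1, and G has the edge d–b. The upper and lower bounds meet at 1, so that is the treewidth.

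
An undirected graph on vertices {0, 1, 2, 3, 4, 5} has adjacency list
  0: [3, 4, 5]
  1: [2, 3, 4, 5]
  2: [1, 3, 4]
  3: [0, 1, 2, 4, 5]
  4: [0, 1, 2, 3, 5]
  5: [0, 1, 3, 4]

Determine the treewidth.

3

A width-3 tree decomposition is:
Bags: B1 = {0, 3, 4, 5}  B2 = {1, 3, 4, 5}  B3 = {1, 2, 3, 4}
Tree: B1–B2, B2–B3
Each bag holds 4 vertices, so the decomposition has width 3, which upper-bounds the treewidth. Conversely, {0, 3, 4, 5} is a clique of size 4, and the vertices of any clique must share a bag in every tree decomposition; so some bag has ≥ 4 vertices and tw(G) ≥ 3. The upper and lower bounds meet at 3, so that is the treewidth.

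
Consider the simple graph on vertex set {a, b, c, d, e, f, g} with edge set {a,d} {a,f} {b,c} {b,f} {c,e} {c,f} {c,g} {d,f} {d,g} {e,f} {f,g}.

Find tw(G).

A width-2 tree decomposition is:
Bags: B1 = {c, f, g}  B2 = {d, f, g}  B3 = {a, d, f}  B4 = {c, e, f}  B5 = {b, c, f}
Tree: B1–B2, B2–B3, B1–B4, B1–B5
The largest bag has 3 vertices, giving width 2; this decomposition certifies tw(G) ≤ 2. On the other hand G contains the 3-clique {d, f, g}. A clique must lie in a single bag of any decomposition, so no decomposition can have width below 2. Therefore the treewidth is 2.

2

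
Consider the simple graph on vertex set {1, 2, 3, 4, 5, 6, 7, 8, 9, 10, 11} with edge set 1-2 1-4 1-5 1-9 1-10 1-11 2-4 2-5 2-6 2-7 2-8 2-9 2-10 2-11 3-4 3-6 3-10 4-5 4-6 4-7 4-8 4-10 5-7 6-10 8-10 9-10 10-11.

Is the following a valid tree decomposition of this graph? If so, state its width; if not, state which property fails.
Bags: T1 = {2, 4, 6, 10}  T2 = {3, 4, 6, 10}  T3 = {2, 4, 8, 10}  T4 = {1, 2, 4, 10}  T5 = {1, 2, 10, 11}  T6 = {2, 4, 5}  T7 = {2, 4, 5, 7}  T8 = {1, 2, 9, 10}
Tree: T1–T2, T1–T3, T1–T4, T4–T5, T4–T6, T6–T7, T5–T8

A tree decomposition must satisfy three properties: every vertex lies in some bag; for every edge, both endpoints lie together in some bag; and for every vertex, the bags containing it form a connected subtree. Here edge (1,5) lies in no bag, so the decomposition is invalid.

No — edge (1,5) lies in no bag.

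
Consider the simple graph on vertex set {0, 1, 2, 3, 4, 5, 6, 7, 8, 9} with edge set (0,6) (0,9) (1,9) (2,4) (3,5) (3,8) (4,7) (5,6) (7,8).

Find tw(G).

1

A width-1 tree decomposition is:
Bags: B1 = {1, 9}  B2 = {0, 9}  B3 = {0, 6}  B4 = {5, 6}  B5 = {3, 5}  B6 = {3, 8}  B7 = {7, 8}  B8 = {4, 7}  B9 = {2, 4}
Tree: B1–B2, B2–B3, B3–B4, B4–B5, B5–B6, B6–B7, B7–B8, B8–B9
Each bag holds 2 vertices, so the decomposition has width 1, which upper-bounds the treewidth. G has an edge, so its treewidth is at least 1. Therefore the treewidth is 1.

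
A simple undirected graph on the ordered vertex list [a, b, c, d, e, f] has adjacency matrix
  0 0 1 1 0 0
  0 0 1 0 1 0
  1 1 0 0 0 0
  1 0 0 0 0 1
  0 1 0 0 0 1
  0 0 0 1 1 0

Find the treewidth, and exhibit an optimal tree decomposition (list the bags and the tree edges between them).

Treewidth 2.
One such decomposition:
Bags: B1 = {b, c, e}  B2 = {c, e, f}  B3 = {c, d, f}  B4 = {a, c, d}
Tree: B1–B2, B2–B3, B3–B4

Every bag has size at most 3, so the width is 3 − 1 = 2 and tw(G) ≤ 2. For the lower bound, G contains the cycle c–b–e–f–d–a–c, so G is not a forest; only forests have treewidth ≤ 1, hence tw(G) ≥ 2. The upper and lower bounds meet at 2, so that is the treewidth.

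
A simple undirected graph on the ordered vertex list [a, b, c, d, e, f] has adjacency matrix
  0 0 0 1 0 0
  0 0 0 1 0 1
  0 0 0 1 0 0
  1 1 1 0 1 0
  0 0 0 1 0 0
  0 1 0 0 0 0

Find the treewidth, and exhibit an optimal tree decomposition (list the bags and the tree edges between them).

The largest bag has 2 vertices, giving width 1; this decomposition certifies tw(G) ≤ 1. Since G has at least one edge (e.g. b–d), it is not an edgeless graph, so tw(G) ≥ 1. Therefore the treewidth is 1.

Treewidth 1.
Bags: B1 = {b, d}  B2 = {a, d}  B3 = {b, f}  B4 = {d, e}  B5 = {c, d}
Tree: B1–B2, B1–B3, B1–B4, B4–B5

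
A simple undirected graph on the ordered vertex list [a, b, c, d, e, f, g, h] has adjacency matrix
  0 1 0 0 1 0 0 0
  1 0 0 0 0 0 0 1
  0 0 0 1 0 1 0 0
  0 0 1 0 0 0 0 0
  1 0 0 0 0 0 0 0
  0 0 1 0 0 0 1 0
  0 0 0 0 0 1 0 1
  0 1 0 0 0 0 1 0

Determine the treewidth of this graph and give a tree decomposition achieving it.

Treewidth 1.
One such decomposition:
Bags: B1 = {a, e}  B2 = {a, b}  B3 = {b, h}  B4 = {g, h}  B5 = {f, g}  B6 = {c, f}  B7 = {c, d}
Tree: B1–B2, B2–B3, B3–B4, B4–B5, B5–B6, B6–B7

Each bag holds 2 vertices, so the decomposition has width 1, which upper-bounds the treewidth. Since G has at least one edge (e.g. e–a), it is not an edgeless graph, so tw(G) ≥ 1. Combining the bounds, tw(G) = 1.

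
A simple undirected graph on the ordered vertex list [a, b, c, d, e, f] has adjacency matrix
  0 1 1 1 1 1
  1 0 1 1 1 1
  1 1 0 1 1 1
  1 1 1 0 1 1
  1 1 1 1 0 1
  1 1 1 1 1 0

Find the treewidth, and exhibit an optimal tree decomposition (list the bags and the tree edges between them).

Treewidth 5.
One optimal decomposition is:
Bags: B1 = {a, b, c, d, e, f}
Tree: (single bag)

A single bag containing all 6 vertices is trivially a valid decomposition of width 5. On the other hand G contains the 6-clique {a, b, c, d, e, f}. A clique must lie in a single bag of any decomposition, so no decomposition can have width below 5. Combining the bounds, tw(G) = 5.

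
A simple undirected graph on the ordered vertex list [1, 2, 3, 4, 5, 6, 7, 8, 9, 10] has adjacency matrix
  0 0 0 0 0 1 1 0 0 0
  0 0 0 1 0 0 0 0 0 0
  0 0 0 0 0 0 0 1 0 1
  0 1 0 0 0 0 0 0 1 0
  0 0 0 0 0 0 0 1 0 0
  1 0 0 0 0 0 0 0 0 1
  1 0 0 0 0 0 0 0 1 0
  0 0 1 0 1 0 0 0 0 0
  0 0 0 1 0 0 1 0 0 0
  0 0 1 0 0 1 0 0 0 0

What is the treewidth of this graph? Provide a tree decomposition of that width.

Each bag holds 2 vertices, so the decomposition has width 1, which upper-bounds the treewidth. Any graph with an edge has treewidth ≥ 1, and G has the edge 5–8. Hence tw(G) = 1 exactly.

Treewidth 1.
Bags: B1 = {5, 8}  B2 = {3, 8}  B3 = {3, 10}  B4 = {6, 10}  B5 = {1, 6}  B6 = {1, 7}  B7 = {7, 9}  B8 = {4, 9}  B9 = {2, 4}
Tree: B1–B2, B2–B3, B3–B4, B4–B5, B5–B6, B6–B7, B7–B8, B8–B9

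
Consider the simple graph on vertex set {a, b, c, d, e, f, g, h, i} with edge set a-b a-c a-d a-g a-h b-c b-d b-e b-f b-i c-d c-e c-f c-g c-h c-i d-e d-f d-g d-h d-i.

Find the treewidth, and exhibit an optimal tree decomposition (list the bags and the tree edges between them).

Every bag has size at most 4, so the width is 4 − 1 = 3 and tw(G) ≤ 3. On the other hand G contains the 4-clique {a, c, d, g}. A clique must lie in a single bag of any decomposition, so no decomposition can have width below 3. The upper and lower bounds meet at 3, so that is the treewidth.

Treewidth 3.
One optimal decomposition is:
Bags: B1 = {b, c, d, i}  B2 = {b, c, d, e}  B3 = {a, b, c, d}  B4 = {a, c, d, g}  B5 = {b, c, d, f}  B6 = {a, c, d, h}
Tree: B1–B2, B2–B3, B3–B4, B2–B5, B4–B6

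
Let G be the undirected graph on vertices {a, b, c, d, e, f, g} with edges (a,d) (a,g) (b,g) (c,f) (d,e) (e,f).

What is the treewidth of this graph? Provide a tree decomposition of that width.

Each bag holds 2 vertices, so the decomposition has width 1, which upper-bounds the treewidth. G has an edge, so its treewidth is at least 1. Therefore the treewidth is 1.

Treewidth 1.
One such decomposition:
Bags: B1 = {c, f}  B2 = {e, f}  B3 = {d, e}  B4 = {a, d}  B5 = {a, g}  B6 = {b, g}
Tree: B1–B2, B2–B3, B3–B4, B4–B5, B5–B6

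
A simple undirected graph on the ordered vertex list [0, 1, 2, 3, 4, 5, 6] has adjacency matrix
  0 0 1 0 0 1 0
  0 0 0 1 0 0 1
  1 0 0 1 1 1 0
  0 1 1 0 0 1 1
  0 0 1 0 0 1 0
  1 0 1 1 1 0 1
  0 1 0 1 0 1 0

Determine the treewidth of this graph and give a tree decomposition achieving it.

Treewidth 2.
One optimal decomposition is:
Bags: B1 = {0, 2, 5}  B2 = {2, 3, 5}  B3 = {2, 4, 5}  B4 = {3, 5, 6}  B5 = {1, 3, 6}
Tree: B1–B2, B1–B3, B2–B4, B4–B5

Each bag holds 3 vertices, so the decomposition has width 2, which upper-bounds the treewidth. Conversely, {1, 3, 6} is a clique of size 3, and the vertices of any clique must share a bag in every tree decomposition; so some bag has ≥ 3 vertices and tw(G) ≥ 2. The upper and lower bounds meet at 2, so that is the treewidth.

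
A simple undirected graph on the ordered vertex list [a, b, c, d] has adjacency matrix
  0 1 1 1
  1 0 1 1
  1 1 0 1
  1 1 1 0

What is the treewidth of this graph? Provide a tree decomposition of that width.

Treewidth 3.
One such decomposition:
Bags: B1 = {a, b, c, d}
Tree: (single bag)

A single bag containing all 4 vertices is trivially a valid decomposition of width 3. Conversely, {a, b, c, d} is a clique of size 4, and the vertices of any clique must share a bag in every tree decomposition; so some bag has ≥ 4 vertices and tw(G) ≥ 3. Combining the bounds, tw(G) = 3.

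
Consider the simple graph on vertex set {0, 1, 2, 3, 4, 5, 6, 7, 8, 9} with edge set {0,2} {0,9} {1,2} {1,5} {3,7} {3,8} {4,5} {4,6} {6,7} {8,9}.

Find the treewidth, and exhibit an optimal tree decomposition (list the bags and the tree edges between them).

Every bag has size at most 3, so the width is 3 − 1 = 2 and tw(G) ≤ 2. The edges 4–6–7–3–8–9–0–2–1–5–4 form a cycle, so G is not a tree and its treewidth is at least 2. The upper and lower bounds meet at 2, so that is the treewidth.

Treewidth 2.
One optimal decomposition is:
Bags: B1 = {4, 6, 7}  B2 = {3, 4, 7}  B3 = {3, 4, 8}  B4 = {4, 8, 9}  B5 = {0, 4, 9}  B6 = {0, 2, 4}  B7 = {1, 2, 4}  B8 = {1, 4, 5}
Tree: B1–B2, B2–B3, B3–B4, B4–B5, B5–B6, B6–B7, B7–B8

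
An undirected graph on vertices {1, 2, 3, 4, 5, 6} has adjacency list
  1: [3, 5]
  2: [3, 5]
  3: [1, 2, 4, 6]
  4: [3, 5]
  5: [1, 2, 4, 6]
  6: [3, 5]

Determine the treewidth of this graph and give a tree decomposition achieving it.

Every bag has size at most 3, so the width is 3 − 1 = 2 and tw(G) ≤ 2. Since 5–4–3–1–5 is a cycle in G, G is not acyclic. Forests are exactly the graphs of treewidth ≤ 1, so tw(G) ≥ 2. Therefore the treewidth is 2.

Treewidth 2.
One optimal decomposition is:
Bags: B1 = {3, 4, 5}  B2 = {1, 3, 5}  B3 = {3, 5, 6}  B4 = {2, 3, 5}
Tree: B1–B2, B2–B3, B3–B4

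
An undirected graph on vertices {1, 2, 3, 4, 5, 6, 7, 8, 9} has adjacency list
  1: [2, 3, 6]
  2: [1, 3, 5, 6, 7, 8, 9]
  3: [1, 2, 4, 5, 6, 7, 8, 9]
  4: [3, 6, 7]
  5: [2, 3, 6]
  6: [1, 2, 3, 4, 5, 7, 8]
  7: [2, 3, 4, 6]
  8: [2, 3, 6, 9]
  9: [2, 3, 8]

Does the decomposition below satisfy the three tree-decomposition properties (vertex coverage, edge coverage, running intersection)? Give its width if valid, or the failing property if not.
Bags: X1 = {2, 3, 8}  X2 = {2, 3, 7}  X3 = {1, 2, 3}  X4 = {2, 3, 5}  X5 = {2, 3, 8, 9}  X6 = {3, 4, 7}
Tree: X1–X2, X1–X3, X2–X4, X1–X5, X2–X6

No — vertex 6 appears in no bag.

A tree decomposition must satisfy three properties: every vertex lies in some bag; for every edge, both endpoints lie together in some bag; and for every vertex, the bags containing it form a connected subtree. Here vertex 6 appears in no bag, so the decomposition is invalid.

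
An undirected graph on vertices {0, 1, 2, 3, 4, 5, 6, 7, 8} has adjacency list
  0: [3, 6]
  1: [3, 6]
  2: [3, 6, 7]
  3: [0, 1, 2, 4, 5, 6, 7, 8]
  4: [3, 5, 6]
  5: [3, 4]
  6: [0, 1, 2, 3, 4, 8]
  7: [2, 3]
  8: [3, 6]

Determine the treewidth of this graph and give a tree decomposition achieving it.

Treewidth 2.
One such decomposition:
Bags: B1 = {3, 4, 6}  B2 = {0, 3, 6}  B3 = {2, 3, 6}  B4 = {1, 3, 6}  B5 = {3, 6, 8}  B6 = {3, 4, 5}  B7 = {2, 3, 7}
Tree: B1–B2, B2–B3, B2–B4, B2–B5, B1–B6, B3–B7

Every bag has size at most 3, so the width is 3 − 1 = 2 and tw(G) ≤ 2. Conversely, {3, 4, 5} is a clique of size 3, and the vertices of any clique must share a bag in every tree decomposition; so some bag has ≥ 3 vertices and tw(G) ≥ 2. The upper and lower bounds meet at 2, so that is the treewidth.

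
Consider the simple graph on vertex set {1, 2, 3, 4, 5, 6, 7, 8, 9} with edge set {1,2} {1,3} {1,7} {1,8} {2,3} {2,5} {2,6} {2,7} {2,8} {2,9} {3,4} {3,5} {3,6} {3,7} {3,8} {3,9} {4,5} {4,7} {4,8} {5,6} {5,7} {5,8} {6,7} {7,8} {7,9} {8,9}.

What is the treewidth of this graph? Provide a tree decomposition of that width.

Treewidth 4.
One such decomposition:
Bags: B1 = {2, 3, 5, 7, 8}  B2 = {2, 3, 7, 8, 9}  B3 = {3, 4, 5, 7, 8}  B4 = {2, 3, 5, 6, 7}  B5 = {1, 2, 3, 7, 8}
Tree: B1–B2, B1–B3, B1–B4, B2–B5

The largest bag has 5 vertices, giving width 4; this decomposition certifies tw(G) ≤ 4. Conversely, {1, 2, 3, 7, 8} is a clique of size 5, and the vertices of any clique must share a bag in every tree decomposition; so some bag has ≥ 5 vertices and tw(G) ≥ 4. Combining the bounds, tw(G) = 4.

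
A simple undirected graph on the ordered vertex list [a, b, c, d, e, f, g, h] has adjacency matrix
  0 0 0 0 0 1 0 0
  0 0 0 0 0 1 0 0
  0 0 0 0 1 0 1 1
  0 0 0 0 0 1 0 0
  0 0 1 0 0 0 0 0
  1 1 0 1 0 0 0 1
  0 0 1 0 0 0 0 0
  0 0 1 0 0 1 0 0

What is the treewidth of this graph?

1

A width-1 tree decomposition is:
Bags: B1 = {f, h}  B2 = {c, h}  B3 = {b, f}  B4 = {c, e}  B5 = {d, f}  B6 = {c, g}  B7 = {a, f}
Tree: B1–B2, B1–B3, B2–B4, B1–B5, B4–B6, B3–B7
The largest bag has 2 vertices, giving width 1; this decomposition certifies tw(G) ≤ 1. Any graph with an edge has treewidth ≥ 1, and G has the edge h–f. Therefore the treewidth is 1.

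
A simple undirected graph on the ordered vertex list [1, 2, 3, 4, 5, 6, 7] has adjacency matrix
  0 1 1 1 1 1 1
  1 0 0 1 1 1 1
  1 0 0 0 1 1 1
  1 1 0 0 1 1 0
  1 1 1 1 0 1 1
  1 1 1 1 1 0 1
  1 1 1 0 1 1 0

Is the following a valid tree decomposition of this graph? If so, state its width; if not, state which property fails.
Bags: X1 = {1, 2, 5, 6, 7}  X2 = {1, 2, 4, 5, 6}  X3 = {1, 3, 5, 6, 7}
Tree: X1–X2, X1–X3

Vertex coverage: the bags together contain {1, 2, 3, 4, 5, 6, 7}, the full vertex set. Edge coverage: each edge of G has both endpoints in at least one bag. Running intersection: for every vertex, the bags containing it form a connected subtree. All three properties hold, so this is a valid tree decomposition of width max|bag| − 1 = 4, and hence tw(G) ≤ 4.

Yes; width 4.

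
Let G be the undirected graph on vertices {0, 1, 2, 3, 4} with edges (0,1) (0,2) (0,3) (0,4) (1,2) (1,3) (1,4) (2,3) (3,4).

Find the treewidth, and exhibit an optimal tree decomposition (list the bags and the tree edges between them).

Treewidth 3.
Bags: B1 = {0, 1, 3, 4}  B2 = {0, 1, 2, 3}
Tree: B1–B2

The largest bag has 4 vertices, giving width 3; this decomposition certifies tw(G) ≤ 3. Conversely, {0, 1, 2, 3} is a clique of size 4, and the vertices of any clique must share a bag in every tree decomposition; so some bag has ≥ 4 vertices and tw(G) ≥ 3. Combining the bounds, tw(G) = 3.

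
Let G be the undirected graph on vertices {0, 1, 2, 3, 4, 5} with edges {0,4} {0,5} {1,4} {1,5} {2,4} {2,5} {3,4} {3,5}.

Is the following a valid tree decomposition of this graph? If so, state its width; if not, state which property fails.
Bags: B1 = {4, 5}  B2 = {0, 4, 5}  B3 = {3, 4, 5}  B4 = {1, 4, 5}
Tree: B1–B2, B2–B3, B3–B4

A tree decomposition must satisfy three properties: every vertex lies in some bag; for every edge, both endpoints lie together in some bag; and for every vertex, the bags containing it form a connected subtree. Here vertex 2 appears in no bag, so the decomposition is invalid.

No — vertex 2 appears in no bag.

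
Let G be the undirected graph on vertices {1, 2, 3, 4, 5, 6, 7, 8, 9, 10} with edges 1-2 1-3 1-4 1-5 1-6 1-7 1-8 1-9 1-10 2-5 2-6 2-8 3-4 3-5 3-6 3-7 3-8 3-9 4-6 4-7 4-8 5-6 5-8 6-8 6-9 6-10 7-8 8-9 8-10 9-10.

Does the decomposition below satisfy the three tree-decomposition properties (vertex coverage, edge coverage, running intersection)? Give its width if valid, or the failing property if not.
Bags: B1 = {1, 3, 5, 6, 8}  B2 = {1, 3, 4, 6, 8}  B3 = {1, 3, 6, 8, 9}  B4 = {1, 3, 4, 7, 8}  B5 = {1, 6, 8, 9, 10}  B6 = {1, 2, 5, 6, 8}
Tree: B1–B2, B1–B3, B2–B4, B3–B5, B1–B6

Checking the three conditions: (i) the bags cover all of {1, 2, 3, 4, 5, 6, 7, 8, 9, 10}; (ii) for each edge, some bag contains both endpoints; (iii) the bags containing any fixed vertex form a subtree. All hold, so the decomposition is valid with width 5 − 1 = 4.

Yes; width 4.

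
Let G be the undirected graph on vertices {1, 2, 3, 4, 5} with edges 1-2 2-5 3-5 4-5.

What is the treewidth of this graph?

A width-1 tree decomposition is:
Bags: B1 = {4, 5}  B2 = {3, 5}  B3 = {2, 5}  B4 = {1, 2}
Tree: B1–B2, B2–B3, B3–B4
Every bag has size at most 2, so the width is 2 − 1 = 1 and tw(G) ≤ 1. Since G has at least one edge (e.g. 4–5), it is not an edgeless graph, so tw(G) ≥ 1. The upper and lower bounds meet at 1, so that is the treewidth.

1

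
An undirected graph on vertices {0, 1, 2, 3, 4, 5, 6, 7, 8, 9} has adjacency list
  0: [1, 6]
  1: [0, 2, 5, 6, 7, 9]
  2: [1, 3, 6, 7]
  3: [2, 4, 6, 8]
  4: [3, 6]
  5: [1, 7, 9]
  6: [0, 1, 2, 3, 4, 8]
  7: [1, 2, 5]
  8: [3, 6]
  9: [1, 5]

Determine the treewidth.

A width-2 tree decomposition is:
Bags: B1 = {1, 2, 7}  B2 = {1, 2, 6}  B3 = {2, 3, 6}  B4 = {3, 4, 6}  B5 = {1, 5, 7}  B6 = {3, 6, 8}  B7 = {0, 1, 6}  B8 = {1, 5, 9}
Tree: B1–B2, B2–B3, B3–B4, B1–B5, B4–B6, B2–B7, B5–B8
The largest bag has 3 vertices, giving width 2; this decomposition certifies tw(G) ≤ 2. For the lower bound, the 3 vertices {3, 6, 8} are pairwise adjacent, and any tree decomposition puts a clique entirely inside one bag — forcing width ≥ 2. The upper and lower bounds meet at 2, so that is the treewidth.

2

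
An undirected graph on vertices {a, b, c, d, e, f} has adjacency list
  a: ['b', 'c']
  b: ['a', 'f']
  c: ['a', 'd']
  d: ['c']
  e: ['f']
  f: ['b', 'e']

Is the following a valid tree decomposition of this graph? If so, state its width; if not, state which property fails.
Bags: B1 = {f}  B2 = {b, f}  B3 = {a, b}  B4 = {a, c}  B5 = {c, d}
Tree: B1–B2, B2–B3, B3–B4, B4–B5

No — vertex e appears in no bag.

A tree decomposition must satisfy three properties: every vertex lies in some bag; for every edge, both endpoints lie together in some bag; and for every vertex, the bags containing it form a connected subtree. Here vertex e appears in no bag, so the decomposition is invalid.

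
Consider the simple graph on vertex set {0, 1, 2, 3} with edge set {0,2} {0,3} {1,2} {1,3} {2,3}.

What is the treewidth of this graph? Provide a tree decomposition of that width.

Every bag has size at most 3, so the width is 3 − 1 = 2 and tw(G) ≤ 2. On the other hand G contains the 3-clique {0, 2, 3}. A clique must lie in a single bag of any decomposition, so no decomposition can have width below 2. Therefore the treewidth is 2.

Treewidth 2.
Bags: B1 = {1, 2, 3}  B2 = {0, 2, 3}
Tree: B1–B2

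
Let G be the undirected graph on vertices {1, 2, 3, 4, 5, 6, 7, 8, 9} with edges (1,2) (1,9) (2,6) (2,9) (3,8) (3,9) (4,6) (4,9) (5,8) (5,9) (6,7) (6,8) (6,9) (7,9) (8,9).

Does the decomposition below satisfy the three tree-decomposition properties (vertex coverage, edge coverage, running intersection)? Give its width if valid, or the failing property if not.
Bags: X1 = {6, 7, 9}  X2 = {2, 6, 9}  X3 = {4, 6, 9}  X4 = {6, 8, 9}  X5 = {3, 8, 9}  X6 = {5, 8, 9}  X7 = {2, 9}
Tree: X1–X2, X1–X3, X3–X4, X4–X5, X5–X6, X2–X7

A tree decomposition must satisfy three properties: every vertex lies in some bag; for every edge, both endpoints lie together in some bag; and for every vertex, the bags containing it form a connected subtree. Here vertex 1 appears in no bag, so the decomposition is invalid.

No — vertex 1 appears in no bag.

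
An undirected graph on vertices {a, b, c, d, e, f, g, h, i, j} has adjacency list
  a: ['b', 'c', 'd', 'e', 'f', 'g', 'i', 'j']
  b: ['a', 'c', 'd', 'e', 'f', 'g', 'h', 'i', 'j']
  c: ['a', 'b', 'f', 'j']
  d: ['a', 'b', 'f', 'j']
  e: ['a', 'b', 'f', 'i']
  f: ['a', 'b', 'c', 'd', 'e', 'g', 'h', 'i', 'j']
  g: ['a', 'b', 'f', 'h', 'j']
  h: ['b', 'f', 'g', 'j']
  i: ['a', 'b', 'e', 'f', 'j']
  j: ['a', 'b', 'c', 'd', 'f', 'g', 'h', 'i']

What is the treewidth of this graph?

4

A width-4 tree decomposition is:
Bags: B1 = {a, b, f, i, j}  B2 = {a, b, d, f, j}  B3 = {a, b, c, f, j}  B4 = {a, b, f, g, j}  B5 = {b, f, g, h, j}  B6 = {a, b, e, f, i}
Tree: B1–B2, B1–B3, B1–B4, B4–B5, B1–B6
Each bag holds 5 vertices, so the decomposition has width 4, which upper-bounds the treewidth. For the lower bound, the 5 vertices {b, f, g, h, j} are pairwise adjacent, and any tree decomposition puts a clique entirely inside one bag — forcing width ≥ 4. Combining the bounds, tw(G) = 4.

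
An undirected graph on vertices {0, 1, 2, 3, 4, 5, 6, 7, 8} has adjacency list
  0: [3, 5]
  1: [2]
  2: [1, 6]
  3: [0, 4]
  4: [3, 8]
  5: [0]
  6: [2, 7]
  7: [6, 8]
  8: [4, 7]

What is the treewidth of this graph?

A width-1 tree decomposition is:
Bags: B1 = {0, 5}  B2 = {0, 3}  B3 = {3, 4}  B4 = {4, 8}  B5 = {7, 8}  B6 = {6, 7}  B7 = {2, 6}  B8 = {1, 2}
Tree: B1–B2, B2–B3, B3–B4, B4–B5, B5–B6, B6–B7, B7–B8
Each bag holds 2 vertices, so the decomposition has width 1, which upper-bounds the treewidth. G has an edge, so its treewidth is at least 1. Therefore the treewidth is 1.

1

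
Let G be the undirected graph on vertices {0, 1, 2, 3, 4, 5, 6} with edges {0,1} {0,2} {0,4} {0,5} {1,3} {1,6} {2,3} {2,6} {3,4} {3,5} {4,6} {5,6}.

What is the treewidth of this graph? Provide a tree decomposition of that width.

Every bag has size at most 4, so the width is 4 − 1 = 3 and tw(G) ≤ 3. For the lower bound: the 4 vertex sets {3,4}, {0,1}, {6}, {5} are disjoint, each induces a connected subgraph, and every pair is joined by at least one edge of G. Contracting each set to a single vertex therefore yields K_{4} as a minor, and since treewidth is minor-monotone, tw(G) ≥ tw(K_{4}) = 3. Therefore the treewidth is 3.

Treewidth 3.
Bags: B1 = {0, 3, 4, 6}  B2 = {0, 1, 3, 6}  B3 = {0, 3, 5, 6}  B4 = {0, 2, 3, 6}
Tree: B1–B2, B2–B3, B3–B4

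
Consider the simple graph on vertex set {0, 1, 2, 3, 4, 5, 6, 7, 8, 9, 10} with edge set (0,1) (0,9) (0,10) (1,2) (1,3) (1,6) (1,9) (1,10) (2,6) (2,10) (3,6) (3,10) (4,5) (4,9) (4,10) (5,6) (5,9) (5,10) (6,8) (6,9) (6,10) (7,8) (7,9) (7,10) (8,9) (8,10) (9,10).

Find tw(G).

A width-3 tree decomposition is:
Bags: B1 = {6, 8, 9, 10}  B2 = {7, 8, 9, 10}  B3 = {1, 6, 9, 10}  B4 = {1, 2, 6, 10}  B5 = {5, 6, 9, 10}  B6 = {1, 3, 6, 10}  B7 = {4, 5, 9, 10}  B8 = {0, 1, 9, 10}
Tree: B1–B2, B1–B3, B3–B4, B3–B5, B4–B6, B5–B7, B3–B8
The largest bag has 4 vertices, giving width 3; this decomposition certifies tw(G) ≤ 3. For the lower bound, the 4 vertices {0, 1, 9, 10} are pairwise adjacent, and any tree decomposition puts a clique entirely inside one bag — forcing width ≥ 3. The upper and lower bounds meet at 3, so that is the treewidth.

3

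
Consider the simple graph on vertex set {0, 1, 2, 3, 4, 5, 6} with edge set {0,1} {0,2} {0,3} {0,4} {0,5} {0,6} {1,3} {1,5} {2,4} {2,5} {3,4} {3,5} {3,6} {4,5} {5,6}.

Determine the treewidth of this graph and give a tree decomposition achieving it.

Treewidth 3.
Bags: B1 = {0, 1, 3, 5}  B2 = {0, 3, 5, 6}  B3 = {0, 3, 4, 5}  B4 = {0, 2, 4, 5}
Tree: B1–B2, B1–B3, B3–B4

Every bag has size at most 4, so the width is 4 − 1 = 3 and tw(G) ≤ 3. For the lower bound, the 4 vertices {0, 2, 4, 5} are pairwise adjacent, and any tree decomposition puts a clique entirely inside one bag — forcing width ≥ 3. Therefore the treewidth is 3.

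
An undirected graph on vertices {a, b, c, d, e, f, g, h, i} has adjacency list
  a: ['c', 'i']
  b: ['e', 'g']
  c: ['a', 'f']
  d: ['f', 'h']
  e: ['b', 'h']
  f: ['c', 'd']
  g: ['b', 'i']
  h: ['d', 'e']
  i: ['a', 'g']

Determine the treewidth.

2

A width-2 tree decomposition is:
Bags: B1 = {a, c, i}  B2 = {c, g, i}  B3 = {b, c, g}  B4 = {b, c, e}  B5 = {c, e, h}  B6 = {c, d, h}  B7 = {c, d, f}
Tree: B1–B2, B2–B3, B3–B4, B4–B5, B5–B6, B6–B7
The largest bag has 3 vertices, giving width 2; this decomposition certifies tw(G) ≤ 2. The edges c–a–i–g–b–e–h–d–f–c form a cycle, so G is not a tree and its treewidth is at least 2. Hence tw(G) = 2 exactly.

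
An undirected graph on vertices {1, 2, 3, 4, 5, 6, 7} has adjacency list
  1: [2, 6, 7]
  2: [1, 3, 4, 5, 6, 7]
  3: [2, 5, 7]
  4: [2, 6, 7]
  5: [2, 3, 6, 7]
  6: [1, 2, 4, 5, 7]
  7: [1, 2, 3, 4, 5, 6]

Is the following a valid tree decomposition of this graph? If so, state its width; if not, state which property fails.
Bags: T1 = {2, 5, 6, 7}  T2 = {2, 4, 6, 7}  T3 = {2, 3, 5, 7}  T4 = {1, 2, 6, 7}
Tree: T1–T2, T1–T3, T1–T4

Checking the three conditions: (i) the bags cover all of {1, 2, 3, 4, 5, 6, 7}; (ii) for each edge, some bag contains both endpoints; (iii) the bags containing any fixed vertex form a subtree. All hold, so the decomposition is valid with width 4 − 1 = 3.

Yes; width 3.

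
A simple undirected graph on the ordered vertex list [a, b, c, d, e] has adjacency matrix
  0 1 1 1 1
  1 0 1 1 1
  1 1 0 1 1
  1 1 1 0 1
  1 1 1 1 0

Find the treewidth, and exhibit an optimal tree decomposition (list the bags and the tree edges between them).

A single bag containing all 5 vertices is trivially a valid decomposition of width 4. Conversely, {a, b, c, d, e} is a clique of size 5, and the vertices of any clique must share a bag in every tree decomposition; so some bag has ≥ 5 vertices and tw(G) ≥ 4. Therefore the treewidth is 4.

Treewidth 4.
One optimal decomposition is:
Bags: B1 = {a, b, c, d, e}
Tree: (single bag)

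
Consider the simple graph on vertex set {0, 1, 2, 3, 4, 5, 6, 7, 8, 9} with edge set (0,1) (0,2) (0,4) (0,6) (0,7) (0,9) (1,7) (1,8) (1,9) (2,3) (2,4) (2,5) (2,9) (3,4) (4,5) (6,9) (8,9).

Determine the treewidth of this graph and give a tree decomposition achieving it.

Treewidth 2.
One optimal decomposition is:
Bags: B1 = {0, 6, 9}  B2 = {0, 1, 9}  B3 = {1, 8, 9}  B4 = {0, 2, 9}  B5 = {0, 2, 4}  B6 = {0, 1, 7}  B7 = {2, 4, 5}  B8 = {2, 3, 4}
Tree: B1–B2, B2–B3, B2–B4, B4–B5, B2–B6, B5–B7, B7–B8

The largest bag has 3 vertices, giving width 2; this decomposition certifies tw(G) ≤ 2. Conversely, {0, 1, 9} is a clique of size 3, and the vertices of any clique must share a bag in every tree decomposition; so some bag has ≥ 3 vertices and tw(G) ≥ 2. The upper and lower bounds meet at 2, so that is the treewidth.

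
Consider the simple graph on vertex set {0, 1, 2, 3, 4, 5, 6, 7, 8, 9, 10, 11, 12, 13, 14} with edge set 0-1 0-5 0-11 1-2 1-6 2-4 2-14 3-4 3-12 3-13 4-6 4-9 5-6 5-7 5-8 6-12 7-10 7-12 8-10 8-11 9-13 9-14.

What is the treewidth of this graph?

3

A width-3 tree decomposition is:
Bags: B1 = {3, 9, 13, 14}  B2 = {3, 4, 9, 14}  B3 = {2, 3, 4, 14}  B4 = {2, 3, 4, 12}  B5 = {2, 4, 6, 12}  B6 = {1, 2, 6, 12}  B7 = {1, 6, 7, 12}  B8 = {1, 5, 6, 7}  B9 = {0, 1, 5, 7}  B10 = {0, 5, 7, 10}  B11 = {0, 5, 8, 10}  B12 = {0, 8, 10, 11}
Tree: B1–B2, B2–B3, B3–B4, B4–B5, B5–B6, B6–B7, B7–B8, B8–B9, B9–B10, B10–B11, B11–B12
The largest bag has 4 vertices, giving width 3; this decomposition certifies tw(G) ≤ 3. For the lower bound: the 4 vertex sets {9,13,14}, {3}, {4}, {1,2,6,12} are disjoint, each induces a connected subgraph, and every pair is joined by at least one edge of G. Contracting each set to a single vertex therefore yields K_{4} as a minor, and since treewidth is minor-monotone, tw(G) ≥ tw(K_{4}) = 3. Therefore the treewidth is 3.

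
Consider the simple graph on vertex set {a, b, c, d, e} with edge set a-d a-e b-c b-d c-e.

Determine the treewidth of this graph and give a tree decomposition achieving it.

The largest bag has 3 vertices, giving width 2; this decomposition certifies tw(G) ≤ 2. For the lower bound, G contains the cycle c–e–a–d–b–c, so G is not a forest; only forests have treewidth ≤ 1, hence tw(G) ≥ 2. The upper and lower bounds meet at 2, so that is the treewidth.

Treewidth 2.
One such decomposition:
Bags: B1 = {a, c, e}  B2 = {a, c, d}  B3 = {b, c, d}
Tree: B1–B2, B2–B3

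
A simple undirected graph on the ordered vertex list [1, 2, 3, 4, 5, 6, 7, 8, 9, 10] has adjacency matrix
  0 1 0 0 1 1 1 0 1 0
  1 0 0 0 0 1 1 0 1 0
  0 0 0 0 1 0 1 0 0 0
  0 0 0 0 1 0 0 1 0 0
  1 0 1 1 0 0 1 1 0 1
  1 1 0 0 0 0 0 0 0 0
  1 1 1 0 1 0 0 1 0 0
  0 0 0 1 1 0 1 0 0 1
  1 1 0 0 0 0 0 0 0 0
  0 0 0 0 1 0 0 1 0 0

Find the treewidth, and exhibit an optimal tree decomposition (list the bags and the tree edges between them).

Each bag holds 3 vertices, so the decomposition has width 2, which upper-bounds the treewidth. For the lower bound, the 3 vertices {1, 2, 9} are pairwise adjacent, and any tree decomposition puts a clique entirely inside one bag — forcing width ≥ 2. The upper and lower bounds meet at 2, so that is the treewidth.

Treewidth 2.
One optimal decomposition is:
Bags: B1 = {5, 7, 8}  B2 = {1, 5, 7}  B3 = {3, 5, 7}  B4 = {4, 5, 8}  B5 = {1, 2, 7}  B6 = {1, 2, 6}  B7 = {1, 2, 9}  B8 = {5, 8, 10}
Tree: B1–B2, B2–B3, B1–B4, B2–B5, B5–B6, B6–B7, B1–B8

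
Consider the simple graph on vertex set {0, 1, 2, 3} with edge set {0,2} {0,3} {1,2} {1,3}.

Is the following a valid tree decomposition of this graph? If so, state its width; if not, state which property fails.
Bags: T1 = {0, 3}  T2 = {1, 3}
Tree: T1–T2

No — vertex 2 appears in no bag.

A tree decomposition must satisfy three properties: every vertex lies in some bag; for every edge, both endpoints lie together in some bag; and for every vertex, the bags containing it form a connected subtree. Here vertex 2 appears in no bag, so the decomposition is invalid.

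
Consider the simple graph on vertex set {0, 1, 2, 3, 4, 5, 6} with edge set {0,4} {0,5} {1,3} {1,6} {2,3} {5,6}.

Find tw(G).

A width-1 tree decomposition is:
Bags: B1 = {0, 4}  B2 = {0, 5}  B3 = {5, 6}  B4 = {1, 6}  B5 = {1, 3}  B6 = {2, 3}
Tree: B1–B2, B2–B3, B3–B4, B4–B5, B5–B6
The largest bag has 2 vertices, giving width 1; this decomposition certifies tw(G) ≤ 1. Since G has at least one edge (e.g. 4–0), it is not an edgeless graph, so tw(G) ≥ 1. Combining the bounds, tw(G) = 1.

1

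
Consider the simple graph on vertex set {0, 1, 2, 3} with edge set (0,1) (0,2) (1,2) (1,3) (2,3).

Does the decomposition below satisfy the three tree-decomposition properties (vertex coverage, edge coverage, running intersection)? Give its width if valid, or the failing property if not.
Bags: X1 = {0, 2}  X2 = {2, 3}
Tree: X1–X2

A tree decomposition must satisfy three properties: every vertex lies in some bag; for every edge, both endpoints lie together in some bag; and for every vertex, the bags containing it form a connected subtree. Here vertex 1 appears in no bag, so the decomposition is invalid.

No — vertex 1 appears in no bag.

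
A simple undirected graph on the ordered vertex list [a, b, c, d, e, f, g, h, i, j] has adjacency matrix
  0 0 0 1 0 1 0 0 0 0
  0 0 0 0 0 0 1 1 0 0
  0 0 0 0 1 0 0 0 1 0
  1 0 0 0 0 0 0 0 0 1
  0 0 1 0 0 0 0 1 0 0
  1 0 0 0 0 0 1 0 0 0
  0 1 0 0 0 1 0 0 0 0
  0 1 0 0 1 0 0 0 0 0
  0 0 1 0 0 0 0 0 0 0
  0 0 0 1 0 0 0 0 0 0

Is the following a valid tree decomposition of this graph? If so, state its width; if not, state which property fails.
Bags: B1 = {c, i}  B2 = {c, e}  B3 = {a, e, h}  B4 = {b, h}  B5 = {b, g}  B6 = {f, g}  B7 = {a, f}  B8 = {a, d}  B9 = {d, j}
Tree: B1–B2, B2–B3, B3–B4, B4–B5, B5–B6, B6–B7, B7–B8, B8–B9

A tree decomposition must satisfy three properties: every vertex lies in some bag; for every edge, both endpoints lie together in some bag; and for every vertex, the bags containing it form a connected subtree. Here bags containing vertex a are not connected in the tree, so the decomposition is invalid.

No — bags containing vertex a are not connected in the tree.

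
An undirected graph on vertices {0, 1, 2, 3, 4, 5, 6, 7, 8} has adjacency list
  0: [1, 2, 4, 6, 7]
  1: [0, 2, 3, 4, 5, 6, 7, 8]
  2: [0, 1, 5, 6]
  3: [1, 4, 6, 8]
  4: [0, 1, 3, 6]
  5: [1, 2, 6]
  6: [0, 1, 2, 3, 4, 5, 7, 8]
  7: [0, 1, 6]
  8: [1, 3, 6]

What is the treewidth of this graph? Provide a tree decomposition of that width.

Treewidth 3.
Bags: B1 = {0, 1, 4, 6}  B2 = {1, 3, 4, 6}  B3 = {0, 1, 6, 7}  B4 = {0, 1, 2, 6}  B5 = {1, 3, 6, 8}  B6 = {1, 2, 5, 6}
Tree: B1–B2, B1–B3, B3–B4, B2–B5, B4–B6

Each bag holds 4 vertices, so the decomposition has width 3, which upper-bounds the treewidth. On the other hand G contains the 4-clique {0, 1, 2, 6}. A clique must lie in a single bag of any decomposition, so no decomposition can have width below 3. Therefore the treewidth is 3.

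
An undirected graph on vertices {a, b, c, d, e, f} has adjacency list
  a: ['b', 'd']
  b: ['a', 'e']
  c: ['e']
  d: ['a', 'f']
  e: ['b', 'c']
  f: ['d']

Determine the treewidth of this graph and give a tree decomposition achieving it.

Treewidth 1.
Bags: B1 = {c, e}  B2 = {b, e}  B3 = {a, b}  B4 = {a, d}  B5 = {d, f}
Tree: B1–B2, B2–B3, B3–B4, B4–B5

Every bag has size at most 2, so the width is 2 − 1 = 1 and tw(G) ≤ 1. Any graph with an edge has treewidth ≥ 1, and G has the edge c–e. Therefore the treewidth is 1.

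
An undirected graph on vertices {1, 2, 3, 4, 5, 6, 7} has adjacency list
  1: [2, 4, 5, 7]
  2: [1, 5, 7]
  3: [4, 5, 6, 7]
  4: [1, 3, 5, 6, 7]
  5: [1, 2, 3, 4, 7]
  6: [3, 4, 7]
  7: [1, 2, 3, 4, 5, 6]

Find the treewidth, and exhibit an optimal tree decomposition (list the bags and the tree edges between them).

Treewidth 3.
One optimal decomposition is:
Bags: B1 = {3, 4, 5, 7}  B2 = {1, 4, 5, 7}  B3 = {1, 2, 5, 7}  B4 = {3, 4, 6, 7}
Tree: B1–B2, B2–B3, B1–B4

Each bag holds 4 vertices, so the decomposition has width 3, which upper-bounds the treewidth. On the other hand G contains the 4-clique {1, 2, 5, 7}. A clique must lie in a single bag of any decomposition, so no decomposition can have width below 3. The upper and lower bounds meet at 3, so that is the treewidth.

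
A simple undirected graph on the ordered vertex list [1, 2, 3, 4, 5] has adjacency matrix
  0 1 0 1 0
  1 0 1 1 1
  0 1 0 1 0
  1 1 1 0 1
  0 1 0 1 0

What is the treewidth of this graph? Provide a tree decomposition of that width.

Treewidth 2.
Bags: B1 = {2, 4, 5}  B2 = {2, 3, 4}  B3 = {1, 2, 4}
Tree: B1–B2, B2–B3

Each bag holds 3 vertices, so the decomposition has width 2, which upper-bounds the treewidth. For the lower bound, the 3 vertices {1, 2, 4} are pairwise adjacent, and any tree decomposition puts a clique entirely inside one bag — forcing width ≥ 2. Combining the bounds, tw(G) = 2.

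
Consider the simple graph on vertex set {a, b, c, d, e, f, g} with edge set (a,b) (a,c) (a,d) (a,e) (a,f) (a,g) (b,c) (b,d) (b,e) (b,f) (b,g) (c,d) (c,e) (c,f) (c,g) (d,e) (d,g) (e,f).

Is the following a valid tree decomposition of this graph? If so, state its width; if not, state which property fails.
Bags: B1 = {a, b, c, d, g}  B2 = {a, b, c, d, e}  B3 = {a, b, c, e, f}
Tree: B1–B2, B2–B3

Yes; width 4.

Checking the three conditions: (i) the bags cover all of {a, b, c, d, e, f, g}; (ii) for each edge, some bag contains both endpoints; (iii) the bags containing any fixed vertex form a subtree. All hold, so the decomposition is valid with width 5 − 1 = 4.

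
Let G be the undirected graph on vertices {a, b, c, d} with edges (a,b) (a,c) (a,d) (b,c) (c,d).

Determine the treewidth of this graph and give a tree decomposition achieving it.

Treewidth 2.
Bags: B1 = {a, c, d}  B2 = {a, b, c}
Tree: B1–B2

Every bag has size at most 3, so the width is 3 − 1 = 2 and tw(G) ≤ 2. For the lower bound, the 3 vertices {a, c, d} are pairwise adjacent, and any tree decomposition puts a clique entirely inside one bag — forcing width ≥ 2. The upper and lower bounds meet at 2, so that is the treewidth.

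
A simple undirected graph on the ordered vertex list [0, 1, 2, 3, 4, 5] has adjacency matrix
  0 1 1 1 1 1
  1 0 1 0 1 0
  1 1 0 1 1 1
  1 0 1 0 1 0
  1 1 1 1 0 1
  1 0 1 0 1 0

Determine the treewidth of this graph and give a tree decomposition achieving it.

Each bag holds 4 vertices, so the decomposition has width 3, which upper-bounds the treewidth. Conversely, {0, 1, 2, 4} is a clique of size 4, and the vertices of any clique must share a bag in every tree decomposition; so some bag has ≥ 4 vertices and tw(G) ≥ 3. Hence tw(G) = 3 exactly.

Treewidth 3.
One such decomposition:
Bags: B1 = {0, 2, 3, 4}  B2 = {0, 2, 4, 5}  B3 = {0, 1, 2, 4}
Tree: B1–B2, B1–B3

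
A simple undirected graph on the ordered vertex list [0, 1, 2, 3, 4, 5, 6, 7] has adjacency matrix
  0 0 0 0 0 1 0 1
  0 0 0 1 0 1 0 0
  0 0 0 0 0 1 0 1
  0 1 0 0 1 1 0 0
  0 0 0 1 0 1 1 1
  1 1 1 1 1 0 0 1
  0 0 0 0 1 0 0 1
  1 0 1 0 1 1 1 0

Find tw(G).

A width-2 tree decomposition is:
Bags: B1 = {2, 5, 7}  B2 = {4, 5, 7}  B3 = {4, 6, 7}  B4 = {3, 4, 5}  B5 = {1, 3, 5}  B6 = {0, 5, 7}
Tree: B1–B2, B2–B3, B2–B4, B4–B5, B2–B6
Every bag has size at most 3, so the width is 3 − 1 = 2 and tw(G) ≤ 2. For the lower bound, the 3 vertices {1, 3, 5} are pairwise adjacent, and any tree decomposition puts a clique entirely inside one bag — forcing width ≥ 2. The upper and lower bounds meet at 2, so that is the treewidth.

2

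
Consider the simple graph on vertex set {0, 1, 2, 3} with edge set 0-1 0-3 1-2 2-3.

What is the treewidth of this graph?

2

A width-2 tree decomposition is:
Bags: B1 = {0, 1, 3}  B2 = {1, 2, 3}
Tree: B1–B2
Each bag holds 3 vertices, so the decomposition has width 2, which upper-bounds the treewidth. Since 1–0–3–2–1 is a cycle in G, G is not acyclic. Forests are exactly the graphs of treewidth ≤ 1, so tw(G) ≥ 2. Therefore the treewidth is 2.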